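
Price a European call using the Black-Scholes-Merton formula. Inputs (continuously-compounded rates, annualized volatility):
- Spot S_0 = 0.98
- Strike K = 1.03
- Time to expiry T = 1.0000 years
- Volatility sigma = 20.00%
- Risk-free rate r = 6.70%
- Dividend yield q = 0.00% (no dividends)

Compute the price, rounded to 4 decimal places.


Answer: Price = 0.0861

Derivation:
d1 = (ln(S/K) + (r - q + 0.5*sigma^2) * T) / (sigma * sqrt(T)) = 0.18619245
d2 = d1 - sigma * sqrt(T) = -0.01380755
exp(-rT) = 0.93519520; exp(-qT) = 1.00000000
C = S_0 * exp(-qT) * N(d1) - K * exp(-rT) * N(d2)
N(d1) = 0.57385308; N(d2) = 0.49449176
C = 0.9800 * 1.00000000 * 0.57385308 - 1.0300 * 0.93519520 * 0.49449176 = 0.0861


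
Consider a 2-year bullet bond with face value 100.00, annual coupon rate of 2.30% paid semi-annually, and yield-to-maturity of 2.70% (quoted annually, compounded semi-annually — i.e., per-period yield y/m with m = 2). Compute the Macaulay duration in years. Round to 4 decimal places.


Coupon per period c = face * coupon_rate / m = 1.150000
Periods per year m = 2; per-period yield y/m = 0.013500
Number of cashflows N = 4
Cashflows (t years, CF_t, discount factor 1/(1+y/m)^(m*t), PV):
  t = 0.5000: CF_t = 1.150000, DF = 0.986680, PV = 1.134682
  t = 1.0000: CF_t = 1.150000, DF = 0.973537, PV = 1.119568
  t = 1.5000: CF_t = 1.150000, DF = 0.960569, PV = 1.104655
  t = 2.0000: CF_t = 101.150000, DF = 0.947774, PV = 95.867384
Price P = sum_t PV_t = 99.226288
Macaulay numerator sum_t t * PV_t:
  t * PV_t at t = 0.5000: 0.567341
  t * PV_t at t = 1.0000: 1.119568
  t * PV_t at t = 1.5000: 1.656982
  t * PV_t at t = 2.0000: 191.734767
Macaulay duration D = (sum_t t * PV_t) / P = 195.078658 / 99.226288 = 1.965998

Answer: Macaulay duration = 1.9660 years


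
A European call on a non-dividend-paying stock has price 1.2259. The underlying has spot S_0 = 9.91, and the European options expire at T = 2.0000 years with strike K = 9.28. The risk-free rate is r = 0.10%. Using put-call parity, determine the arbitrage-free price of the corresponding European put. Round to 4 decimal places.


Answer: Put price = 0.5774

Derivation:
Put-call parity: C - P = S_0 * exp(-qT) - K * exp(-rT).
S_0 * exp(-qT) = 9.9100 * 1.00000000 = 9.91000000
K * exp(-rT) = 9.2800 * 0.99800200 = 9.26145855
P = C - S*exp(-qT) + K*exp(-rT)
P = 1.2259 - 9.91000000 + 9.26145855 = 0.5774


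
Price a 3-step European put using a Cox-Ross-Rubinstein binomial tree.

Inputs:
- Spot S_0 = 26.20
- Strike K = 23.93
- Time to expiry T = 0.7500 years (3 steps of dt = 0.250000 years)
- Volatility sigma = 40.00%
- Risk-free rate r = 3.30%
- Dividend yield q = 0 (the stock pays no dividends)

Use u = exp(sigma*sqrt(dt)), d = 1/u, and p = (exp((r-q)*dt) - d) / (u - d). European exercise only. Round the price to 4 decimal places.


dt = T/N = 0.250000
u = exp(sigma*sqrt(dt)) = 1.221403; d = 1/u = 0.818731
p = (exp((r-q)*dt) - d) / (u - d) = 0.470739
Discount per step: exp(-r*dt) = 0.991784
Stock lattice S(k, i) with i counting down-moves:
  k=0: S(0,0) = 26.2000
  k=1: S(1,0) = 32.0008; S(1,1) = 21.4507
  k=2: S(2,0) = 39.0858; S(2,1) = 26.2000; S(2,2) = 17.5624
  k=3: S(3,0) = 47.7395; S(3,1) = 32.0008; S(3,2) = 21.4507; S(3,3) = 14.3789
Terminal payoffs V(N, i) = max(K - S_T, 0):
  V(3,0) = 0.000000; V(3,1) = 0.000000; V(3,2) = 2.479254; V(3,3) = 9.551135
Backward induction: V(k, i) = exp(-r*dt) * [p * V(k+1, i) + (1-p) * V(k+1, i+1)].
  V(2,0) = exp(-r*dt) * [p*0.000000 + (1-p)*0.000000] = 0.000000
  V(2,1) = exp(-r*dt) * [p*0.000000 + (1-p)*2.479254] = 1.301392
  V(2,2) = exp(-r*dt) * [p*2.479254 + (1-p)*9.551135] = 6.171004
  V(1,0) = exp(-r*dt) * [p*0.000000 + (1-p)*1.301392] = 0.683117
  V(1,1) = exp(-r*dt) * [p*1.301392 + (1-p)*6.171004] = 3.846821
  V(0,0) = exp(-r*dt) * [p*0.683117 + (1-p)*3.846821] = 2.338173

Answer: Price = V(0,0) = 2.3382


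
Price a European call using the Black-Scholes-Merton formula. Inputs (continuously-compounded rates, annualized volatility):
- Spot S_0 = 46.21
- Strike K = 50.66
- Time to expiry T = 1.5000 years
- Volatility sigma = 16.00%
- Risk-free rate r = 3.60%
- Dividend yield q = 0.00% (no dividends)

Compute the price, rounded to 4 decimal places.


Answer: Price = 2.8515

Derivation:
d1 = (ln(S/K) + (r - q + 0.5*sigma^2) * T) / (sigma * sqrt(T)) = -0.09563430
d2 = d1 - sigma * sqrt(T) = -0.29159348
exp(-rT) = 0.94743211; exp(-qT) = 1.00000000
C = S_0 * exp(-qT) * N(d1) - K * exp(-rT) * N(d2)
N(d1) = 0.46190551; N(d2) = 0.38529873
C = 46.2100 * 1.00000000 * 0.46190551 - 50.6600 * 0.94743211 * 0.38529873 = 2.8515


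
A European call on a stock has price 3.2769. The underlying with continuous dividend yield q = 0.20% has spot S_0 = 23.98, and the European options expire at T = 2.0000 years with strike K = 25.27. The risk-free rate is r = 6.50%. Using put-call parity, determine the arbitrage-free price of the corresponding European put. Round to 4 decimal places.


Answer: Put price = 1.5821

Derivation:
Put-call parity: C - P = S_0 * exp(-qT) - K * exp(-rT).
S_0 * exp(-qT) = 23.9800 * 0.99600799 = 23.88427158
K * exp(-rT) = 25.2700 * 0.87809543 = 22.18947154
P = C - S*exp(-qT) + K*exp(-rT)
P = 3.2769 - 23.88427158 + 22.18947154 = 1.5821


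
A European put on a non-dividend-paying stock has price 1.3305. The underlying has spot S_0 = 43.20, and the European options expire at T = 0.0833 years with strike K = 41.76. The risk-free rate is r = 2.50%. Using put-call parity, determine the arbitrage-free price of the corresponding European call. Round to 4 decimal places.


Put-call parity: C - P = S_0 * exp(-qT) - K * exp(-rT).
S_0 * exp(-qT) = 43.2000 * 1.00000000 = 43.20000000
K * exp(-rT) = 41.7600 * 0.99791967 = 41.67312529
C = P + S*exp(-qT) - K*exp(-rT)
C = 1.3305 + 43.20000000 - 41.67312529 = 2.8574

Answer: Call price = 2.8574


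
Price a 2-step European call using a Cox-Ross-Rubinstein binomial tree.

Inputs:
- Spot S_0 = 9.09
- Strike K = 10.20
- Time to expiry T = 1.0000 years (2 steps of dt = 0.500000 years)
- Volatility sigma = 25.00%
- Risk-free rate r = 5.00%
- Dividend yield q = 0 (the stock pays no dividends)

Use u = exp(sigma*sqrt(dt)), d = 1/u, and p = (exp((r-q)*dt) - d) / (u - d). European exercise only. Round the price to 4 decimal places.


Answer: Price = V(0,0) = 0.7257

Derivation:
dt = T/N = 0.500000
u = exp(sigma*sqrt(dt)) = 1.193365; d = 1/u = 0.837967
p = (exp((r-q)*dt) - d) / (u - d) = 0.527151
Discount per step: exp(-r*dt) = 0.975310
Stock lattice S(k, i) with i counting down-moves:
  k=0: S(0,0) = 9.0900
  k=1: S(1,0) = 10.8477; S(1,1) = 7.6171
  k=2: S(2,0) = 12.9452; S(2,1) = 9.0900; S(2,2) = 6.3829
Terminal payoffs V(N, i) = max(S_T - K, 0):
  V(2,0) = 2.745242; V(2,1) = 0.000000; V(2,2) = 0.000000
Backward induction: V(k, i) = exp(-r*dt) * [p * V(k+1, i) + (1-p) * V(k+1, i+1)].
  V(1,0) = exp(-r*dt) * [p*2.745242 + (1-p)*0.000000] = 1.411426
  V(1,1) = exp(-r*dt) * [p*0.000000 + (1-p)*0.000000] = 0.000000
  V(0,0) = exp(-r*dt) * [p*1.411426 + (1-p)*0.000000] = 0.725665


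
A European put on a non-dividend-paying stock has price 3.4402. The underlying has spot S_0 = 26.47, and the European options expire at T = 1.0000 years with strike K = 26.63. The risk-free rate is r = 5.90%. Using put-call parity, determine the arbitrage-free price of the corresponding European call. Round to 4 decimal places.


Answer: Call price = 4.8059

Derivation:
Put-call parity: C - P = S_0 * exp(-qT) - K * exp(-rT).
S_0 * exp(-qT) = 26.4700 * 1.00000000 = 26.47000000
K * exp(-rT) = 26.6300 * 0.94270677 = 25.10428126
C = P + S*exp(-qT) - K*exp(-rT)
C = 3.4402 + 26.47000000 - 25.10428126 = 4.8059


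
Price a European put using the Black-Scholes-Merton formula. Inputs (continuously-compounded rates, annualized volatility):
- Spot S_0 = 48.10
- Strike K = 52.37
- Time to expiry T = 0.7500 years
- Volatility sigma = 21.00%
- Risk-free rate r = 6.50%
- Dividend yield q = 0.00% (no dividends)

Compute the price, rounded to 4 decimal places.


d1 = (ln(S/K) + (r - q + 0.5*sigma^2) * T) / (sigma * sqrt(T)) = -0.10867509
d2 = d1 - sigma * sqrt(T) = -0.29054042
exp(-rT) = 0.95241920; exp(-qT) = 1.00000000
P = K * exp(-rT) * N(-d2) - S_0 * exp(-qT) * N(-d1)
N(-d1) = 0.54326990; N(-d2) = 0.61429858
P = 52.3700 * 0.95241920 * 0.61429858 - 48.1000 * 1.00000000 * 0.54326990 = 4.5088

Answer: Price = 4.5088


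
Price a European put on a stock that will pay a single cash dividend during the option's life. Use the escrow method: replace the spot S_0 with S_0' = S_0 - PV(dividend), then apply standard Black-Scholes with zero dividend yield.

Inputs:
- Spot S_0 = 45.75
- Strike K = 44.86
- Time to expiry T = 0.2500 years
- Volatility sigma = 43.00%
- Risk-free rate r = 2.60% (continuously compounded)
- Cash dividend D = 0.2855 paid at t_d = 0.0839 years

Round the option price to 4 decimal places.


PV(D) = D * exp(-r * t_d) = 0.2855 * 0.99782098 = 0.28487789
S_0' = S_0 - PV(D) = 45.7500 - 0.28487789 = 45.46512211
d1 = (ln(S_0'/K) + (r + sigma^2/2)*T) / (sigma*sqrt(T)) = 0.20005328
d2 = d1 - sigma*sqrt(T) = -0.01494672
exp(-rT) = 0.99352108
N(-d1) = 0.42071945; N(-d2) = 0.50596266
P = K * exp(-rT) * N(-d2) - S_0' * N(-d1) = 44.8600 * 0.99352108 * 0.50596266 - 45.46512211 * 0.42071945 = 3.4224

Answer: Price = 3.4224


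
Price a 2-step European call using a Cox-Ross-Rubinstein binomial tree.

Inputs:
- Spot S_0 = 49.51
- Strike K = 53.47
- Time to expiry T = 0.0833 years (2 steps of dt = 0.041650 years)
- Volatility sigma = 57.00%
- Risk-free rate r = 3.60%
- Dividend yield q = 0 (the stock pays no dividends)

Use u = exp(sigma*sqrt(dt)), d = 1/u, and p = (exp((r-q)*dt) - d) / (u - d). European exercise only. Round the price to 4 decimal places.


Answer: Price = V(0,0) = 2.0470

Derivation:
dt = T/N = 0.041650
u = exp(sigma*sqrt(dt)) = 1.123364; d = 1/u = 0.890184
p = (exp((r-q)*dt) - d) / (u - d) = 0.477386
Discount per step: exp(-r*dt) = 0.998502
Stock lattice S(k, i) with i counting down-moves:
  k=0: S(0,0) = 49.5100
  k=1: S(1,0) = 55.6177; S(1,1) = 44.0730
  k=2: S(2,0) = 62.4789; S(2,1) = 49.5100; S(2,2) = 39.2331
Terminal payoffs V(N, i) = max(S_T - K, 0):
  V(2,0) = 9.008947; V(2,1) = 0.000000; V(2,2) = 0.000000
Backward induction: V(k, i) = exp(-r*dt) * [p * V(k+1, i) + (1-p) * V(k+1, i+1)].
  V(1,0) = exp(-r*dt) * [p*9.008947 + (1-p)*0.000000] = 4.294301
  V(1,1) = exp(-r*dt) * [p*0.000000 + (1-p)*0.000000] = 0.000000
  V(0,0) = exp(-r*dt) * [p*4.294301 + (1-p)*0.000000] = 2.046967


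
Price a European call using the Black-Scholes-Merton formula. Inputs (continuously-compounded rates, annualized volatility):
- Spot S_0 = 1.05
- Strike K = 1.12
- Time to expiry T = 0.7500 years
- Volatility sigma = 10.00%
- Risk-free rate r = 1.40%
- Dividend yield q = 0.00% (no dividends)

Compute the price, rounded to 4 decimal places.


Answer: Price = 0.0151

Derivation:
d1 = (ln(S/K) + (r - q + 0.5*sigma^2) * T) / (sigma * sqrt(T)) = -0.58068182
d2 = d1 - sigma * sqrt(T) = -0.66728436
exp(-rT) = 0.98955493; exp(-qT) = 1.00000000
C = S_0 * exp(-qT) * N(d1) - K * exp(-rT) * N(d2)
N(d1) = 0.28072746; N(d2) = 0.25229526
C = 1.0500 * 1.00000000 * 0.28072746 - 1.1200 * 0.98955493 * 0.25229526 = 0.0151


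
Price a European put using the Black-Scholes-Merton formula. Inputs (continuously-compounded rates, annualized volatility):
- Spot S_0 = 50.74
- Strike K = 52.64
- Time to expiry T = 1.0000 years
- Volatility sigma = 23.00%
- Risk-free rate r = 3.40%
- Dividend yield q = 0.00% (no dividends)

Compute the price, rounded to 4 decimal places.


d1 = (ln(S/K) + (r - q + 0.5*sigma^2) * T) / (sigma * sqrt(T)) = 0.10299247
d2 = d1 - sigma * sqrt(T) = -0.12700753
exp(-rT) = 0.96657150; exp(-qT) = 1.00000000
P = K * exp(-rT) * N(-d2) - S_0 * exp(-qT) * N(-d1)
N(-d1) = 0.45898448; N(-d2) = 0.55053278
P = 52.6400 * 0.96657150 * 0.55053278 - 50.7400 * 1.00000000 * 0.45898448 = 4.7224

Answer: Price = 4.7224


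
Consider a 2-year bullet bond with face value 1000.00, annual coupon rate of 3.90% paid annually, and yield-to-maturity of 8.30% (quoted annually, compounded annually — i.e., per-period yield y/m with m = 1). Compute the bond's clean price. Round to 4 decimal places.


Coupon per period c = face * coupon_rate / m = 39.000000
Periods per year m = 1; per-period yield y/m = 0.083000
Number of cashflows N = 2
Cashflows (t years, CF_t, discount factor 1/(1+y/m)^(m*t), PV):
  t = 1.0000: CF_t = 39.000000, DF = 0.923361, PV = 36.011080
  t = 2.0000: CF_t = 1039.000000, DF = 0.852596, PV = 885.846828
Price P = sum_t PV_t = 921.857908

Answer: Price = 921.8579


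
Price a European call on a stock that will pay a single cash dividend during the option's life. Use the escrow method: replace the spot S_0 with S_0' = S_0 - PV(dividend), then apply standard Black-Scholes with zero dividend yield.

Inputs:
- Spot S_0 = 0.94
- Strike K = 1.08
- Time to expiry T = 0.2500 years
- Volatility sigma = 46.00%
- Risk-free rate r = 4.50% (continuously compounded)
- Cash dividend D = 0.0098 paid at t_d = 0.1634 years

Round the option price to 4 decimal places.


PV(D) = D * exp(-r * t_d) = 0.0098 * 0.99267397 = 0.00972820
S_0' = S_0 - PV(D) = 0.9400 - 0.00972820 = 0.93027180
d1 = (ln(S_0'/K) + (r + sigma^2/2)*T) / (sigma*sqrt(T)) = -0.48495445
d2 = d1 - sigma*sqrt(T) = -0.71495445
exp(-rT) = 0.98881304
N(d1) = 0.31385433; N(d2) = 0.23731859
C = S_0' * N(d1) - K * exp(-rT) * N(d2) = 0.93027180 * 0.31385433 - 1.0800 * 0.98881304 * 0.23731859 = 0.0385

Answer: Price = 0.0385


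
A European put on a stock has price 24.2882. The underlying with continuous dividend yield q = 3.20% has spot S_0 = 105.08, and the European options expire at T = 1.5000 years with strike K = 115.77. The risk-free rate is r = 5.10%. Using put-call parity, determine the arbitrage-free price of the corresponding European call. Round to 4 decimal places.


Answer: Call price = 17.1996

Derivation:
Put-call parity: C - P = S_0 * exp(-qT) - K * exp(-rT).
S_0 * exp(-qT) = 105.0800 * 0.95313379 = 100.15529835
K * exp(-rT) = 115.7700 * 0.92635291 = 107.24387689
C = P + S*exp(-qT) - K*exp(-rT)
C = 24.2882 + 100.15529835 - 107.24387689 = 17.1996


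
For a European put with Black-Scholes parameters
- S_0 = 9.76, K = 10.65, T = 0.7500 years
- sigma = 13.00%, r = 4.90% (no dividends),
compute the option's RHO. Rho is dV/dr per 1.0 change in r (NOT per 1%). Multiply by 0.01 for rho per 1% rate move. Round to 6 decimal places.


Answer: Rho = -5.337315

Derivation:
d1 = -0.3924204634; d2 = -0.5050037659
phi(d1) = 0.3693777510; exp(-qT) = 1.0000000000; exp(-rT) = 0.9639170845
N(-d2) = 0.6932219045
Rho = -K*T*exp(-rT)*N(-d2) = -10.6500 * 0.7500 * 0.9639170845 * 0.6932219045 = -5.337315


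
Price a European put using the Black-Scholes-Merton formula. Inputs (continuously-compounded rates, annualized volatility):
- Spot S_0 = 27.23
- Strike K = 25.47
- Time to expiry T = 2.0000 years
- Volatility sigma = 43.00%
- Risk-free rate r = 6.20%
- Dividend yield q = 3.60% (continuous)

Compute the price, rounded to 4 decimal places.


d1 = (ln(S/K) + (r - q + 0.5*sigma^2) * T) / (sigma * sqrt(T)) = 0.49944435
d2 = d1 - sigma * sqrt(T) = -0.10866748
exp(-rT) = 0.88337984; exp(-qT) = 0.93053090
P = K * exp(-rT) * N(-d2) - S_0 * exp(-qT) * N(-d1)
N(-d1) = 0.30873319; N(-d2) = 0.54326688
P = 25.4700 * 0.88337984 * 0.54326688 - 27.2300 * 0.93053090 * 0.30873319 = 4.4005

Answer: Price = 4.4005


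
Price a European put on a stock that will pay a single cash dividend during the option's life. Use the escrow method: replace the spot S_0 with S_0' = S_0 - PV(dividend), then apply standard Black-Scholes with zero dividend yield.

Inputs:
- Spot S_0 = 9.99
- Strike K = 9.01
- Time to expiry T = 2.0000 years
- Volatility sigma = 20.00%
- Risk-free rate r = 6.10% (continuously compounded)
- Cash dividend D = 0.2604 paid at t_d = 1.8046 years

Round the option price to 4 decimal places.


PV(D) = D * exp(-r * t_d) = 0.2604 * 0.89576193 = 0.23325641
S_0' = S_0 - PV(D) = 9.9900 - 0.23325641 = 9.75674359
d1 = (ln(S_0'/K) + (r + sigma^2/2)*T) / (sigma*sqrt(T)) = 0.85426852
d2 = d1 - sigma*sqrt(T) = 0.57142581
exp(-rT) = 0.88514837
N(-d1) = 0.19647811; N(-d2) = 0.28385552
P = K * exp(-rT) * N(-d2) - S_0' * N(-d1) = 9.0100 * 0.88514837 * 0.28385552 - 9.75674359 * 0.19647811 = 0.3468

Answer: Price = 0.3468


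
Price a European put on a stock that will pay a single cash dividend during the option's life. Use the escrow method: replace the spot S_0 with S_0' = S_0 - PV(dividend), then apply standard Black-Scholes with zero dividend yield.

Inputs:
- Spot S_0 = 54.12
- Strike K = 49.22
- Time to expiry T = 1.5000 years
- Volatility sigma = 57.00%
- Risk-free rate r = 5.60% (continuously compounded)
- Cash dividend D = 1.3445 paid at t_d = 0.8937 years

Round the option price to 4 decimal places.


PV(D) = D * exp(-r * t_d) = 1.3445 * 0.95118453 = 1.27886760
S_0' = S_0 - PV(D) = 54.1200 - 1.27886760 = 52.84113240
d1 = (ln(S_0'/K) + (r + sigma^2/2)*T) / (sigma*sqrt(T)) = 0.57106754
d2 = d1 - sigma*sqrt(T) = -0.12703703
exp(-rT) = 0.91943126
N(-d1) = 0.28397693; N(-d2) = 0.55054446
P = K * exp(-rT) * N(-d2) - S_0' * N(-d1) = 49.2200 * 0.91943126 * 0.55054446 - 52.84113240 * 0.28397693 = 9.9089

Answer: Price = 9.9089


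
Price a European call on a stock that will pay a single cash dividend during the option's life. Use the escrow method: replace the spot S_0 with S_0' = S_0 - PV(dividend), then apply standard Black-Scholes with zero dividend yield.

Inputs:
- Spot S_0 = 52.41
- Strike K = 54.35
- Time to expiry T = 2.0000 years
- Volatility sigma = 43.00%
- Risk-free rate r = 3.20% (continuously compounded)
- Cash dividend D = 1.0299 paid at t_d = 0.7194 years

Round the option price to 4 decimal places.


PV(D) = D * exp(-r * t_d) = 1.0299 * 0.97724216 = 1.00646170
S_0' = S_0 - PV(D) = 52.4100 - 1.00646170 = 51.40353830
d1 = (ln(S_0'/K) + (r + sigma^2/2)*T) / (sigma*sqrt(T)) = 0.31764288
d2 = d1 - sigma*sqrt(T) = -0.29046895
exp(-rT) = 0.93800500
N(d1) = 0.62462208; N(d2) = 0.38572875
C = S_0' * N(d1) - K * exp(-rT) * N(d2) = 51.40353830 * 0.62462208 - 54.3500 * 0.93800500 * 0.38572875 = 12.4431

Answer: Price = 12.4431


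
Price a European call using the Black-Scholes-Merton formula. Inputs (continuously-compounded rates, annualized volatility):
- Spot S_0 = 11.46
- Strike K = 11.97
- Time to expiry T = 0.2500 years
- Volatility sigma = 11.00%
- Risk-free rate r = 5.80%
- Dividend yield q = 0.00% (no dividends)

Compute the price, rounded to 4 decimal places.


d1 = (ln(S/K) + (r - q + 0.5*sigma^2) * T) / (sigma * sqrt(T)) = -0.50051470
d2 = d1 - sigma * sqrt(T) = -0.55551470
exp(-rT) = 0.98560462; exp(-qT) = 1.00000000
C = S_0 * exp(-qT) * N(d1) - K * exp(-rT) * N(d2)
N(d1) = 0.30835636; N(d2) = 0.28927133
C = 11.4600 * 1.00000000 * 0.30835636 - 11.9700 * 0.98560462 * 0.28927133 = 0.1210

Answer: Price = 0.1210


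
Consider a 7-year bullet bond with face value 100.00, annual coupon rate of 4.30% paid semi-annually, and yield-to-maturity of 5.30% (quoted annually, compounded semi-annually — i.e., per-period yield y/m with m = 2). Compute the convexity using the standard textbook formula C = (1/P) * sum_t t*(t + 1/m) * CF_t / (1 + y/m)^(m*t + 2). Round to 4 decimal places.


Answer: Convexity = 41.2598

Derivation:
Coupon per period c = face * coupon_rate / m = 2.150000
Periods per year m = 2; per-period yield y/m = 0.026500
Number of cashflows N = 14
Cashflows (t years, CF_t, discount factor 1/(1+y/m)^(m*t), PV):
  t = 0.5000: CF_t = 2.150000, DF = 0.974184, PV = 2.094496
  t = 1.0000: CF_t = 2.150000, DF = 0.949035, PV = 2.040425
  t = 1.5000: CF_t = 2.150000, DF = 0.924535, PV = 1.987749
  t = 2.0000: CF_t = 2.150000, DF = 0.900667, PV = 1.936434
  t = 2.5000: CF_t = 2.150000, DF = 0.877415, PV = 1.886443
  t = 3.0000: CF_t = 2.150000, DF = 0.854764, PV = 1.837743
  t = 3.5000: CF_t = 2.150000, DF = 0.832698, PV = 1.790300
  t = 4.0000: CF_t = 2.150000, DF = 0.811201, PV = 1.744082
  t = 4.5000: CF_t = 2.150000, DF = 0.790259, PV = 1.699057
  t = 5.0000: CF_t = 2.150000, DF = 0.769858, PV = 1.655194
  t = 5.5000: CF_t = 2.150000, DF = 0.749983, PV = 1.612464
  t = 6.0000: CF_t = 2.150000, DF = 0.730622, PV = 1.570837
  t = 6.5000: CF_t = 2.150000, DF = 0.711760, PV = 1.530284
  t = 7.0000: CF_t = 102.150000, DF = 0.693385, PV = 70.829311
Price P = sum_t PV_t = 94.214818
Convexity numerator sum_t t*(t + 1/m) * CF_t / (1+y/m)^(m*t + 2):
  t = 0.5000: term = 0.993875
  t = 1.0000: term = 2.904651
  t = 1.5000: term = 5.659329
  t = 2.0000: term = 9.188714
  t = 2.5000: term = 13.427249
  t = 3.0000: term = 18.312858
  t = 3.5000: term = 23.786794
  t = 4.0000: term = 29.793493
  t = 4.5000: term = 36.280435
  t = 5.0000: term = 43.198007
  t = 5.5000: term = 50.499375
  t = 6.0000: term = 58.140360
  t = 6.5000: term = 66.079318
  t = 7.0000: term = 3529.022401
Convexity = (1/P) * sum = 3887.286858 / 94.214818 = 41.259825


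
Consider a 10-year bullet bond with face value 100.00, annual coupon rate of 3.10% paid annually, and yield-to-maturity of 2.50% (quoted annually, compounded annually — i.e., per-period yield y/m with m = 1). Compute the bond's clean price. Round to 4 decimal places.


Answer: Price = 105.2512

Derivation:
Coupon per period c = face * coupon_rate / m = 3.100000
Periods per year m = 1; per-period yield y/m = 0.025000
Number of cashflows N = 10
Cashflows (t years, CF_t, discount factor 1/(1+y/m)^(m*t), PV):
  t = 1.0000: CF_t = 3.100000, DF = 0.975610, PV = 3.024390
  t = 2.0000: CF_t = 3.100000, DF = 0.951814, PV = 2.950625
  t = 3.0000: CF_t = 3.100000, DF = 0.928599, PV = 2.878658
  t = 4.0000: CF_t = 3.100000, DF = 0.905951, PV = 2.808447
  t = 5.0000: CF_t = 3.100000, DF = 0.883854, PV = 2.739948
  t = 6.0000: CF_t = 3.100000, DF = 0.862297, PV = 2.673120
  t = 7.0000: CF_t = 3.100000, DF = 0.841265, PV = 2.607922
  t = 8.0000: CF_t = 3.100000, DF = 0.820747, PV = 2.544314
  t = 9.0000: CF_t = 3.100000, DF = 0.800728, PV = 2.482258
  t = 10.0000: CF_t = 103.100000, DF = 0.781198, PV = 80.541555
Price P = sum_t PV_t = 105.251238


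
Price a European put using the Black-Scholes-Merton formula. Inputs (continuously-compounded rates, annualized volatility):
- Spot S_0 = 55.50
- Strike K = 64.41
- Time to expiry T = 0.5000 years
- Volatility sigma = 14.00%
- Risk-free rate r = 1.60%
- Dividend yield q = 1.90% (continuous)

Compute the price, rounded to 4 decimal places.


Answer: Price = 9.0860

Derivation:
d1 = (ln(S/K) + (r - q + 0.5*sigma^2) * T) / (sigma * sqrt(T)) = -1.46962932
d2 = d1 - sigma * sqrt(T) = -1.56862427
exp(-rT) = 0.99203191; exp(-qT) = 0.99054498
P = K * exp(-rT) * N(-d2) - S_0 * exp(-qT) * N(-d1)
N(-d1) = 0.92916891; N(-d2) = 0.94163224
P = 64.4100 * 0.99203191 * 0.94163224 - 55.5000 * 0.99054498 * 0.92916891 = 9.0860


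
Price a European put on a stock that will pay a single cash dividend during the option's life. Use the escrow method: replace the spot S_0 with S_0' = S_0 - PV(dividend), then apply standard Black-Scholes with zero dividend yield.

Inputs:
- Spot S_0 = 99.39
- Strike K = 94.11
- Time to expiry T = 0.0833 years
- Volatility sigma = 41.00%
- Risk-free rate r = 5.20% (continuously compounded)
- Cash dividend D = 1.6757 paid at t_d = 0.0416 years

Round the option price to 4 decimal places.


Answer: Price = 2.7888

Derivation:
PV(D) = D * exp(-r * t_d) = 1.6757 * 0.99783914 = 1.67207904
S_0' = S_0 - PV(D) = 99.3900 - 1.67207904 = 97.71792096
d1 = (ln(S_0'/K) + (r + sigma^2/2)*T) / (sigma*sqrt(T)) = 0.41369331
d2 = d1 - sigma*sqrt(T) = 0.29536018
exp(-rT) = 0.99567777
N(-d1) = 0.33954936; N(-d2) = 0.38385938
P = K * exp(-rT) * N(-d2) - S_0' * N(-d1) = 94.1100 * 0.99567777 * 0.38385938 - 97.71792096 * 0.33954936 = 2.7888


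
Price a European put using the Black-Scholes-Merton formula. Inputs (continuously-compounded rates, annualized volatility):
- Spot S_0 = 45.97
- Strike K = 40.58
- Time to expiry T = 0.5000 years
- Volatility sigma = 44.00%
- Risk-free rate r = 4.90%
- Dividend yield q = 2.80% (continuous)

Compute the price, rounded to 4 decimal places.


Answer: Price = 2.8663

Derivation:
d1 = (ln(S/K) + (r - q + 0.5*sigma^2) * T) / (sigma * sqrt(T)) = 0.59015670
d2 = d1 - sigma * sqrt(T) = 0.27902972
exp(-rT) = 0.97579769; exp(-qT) = 0.98609754
P = K * exp(-rT) * N(-d2) - S_0 * exp(-qT) * N(-d1)
N(-d1) = 0.27754280; N(-d2) = 0.39011101
P = 40.5800 * 0.97579769 * 0.39011101 - 45.9700 * 0.98609754 * 0.27754280 = 2.8663


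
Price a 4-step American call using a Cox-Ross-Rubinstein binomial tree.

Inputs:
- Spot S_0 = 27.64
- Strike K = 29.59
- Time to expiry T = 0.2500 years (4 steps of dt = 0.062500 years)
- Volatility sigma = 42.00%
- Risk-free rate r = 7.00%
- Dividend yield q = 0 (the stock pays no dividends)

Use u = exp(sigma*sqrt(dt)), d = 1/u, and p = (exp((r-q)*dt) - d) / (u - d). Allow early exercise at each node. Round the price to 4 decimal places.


dt = T/N = 0.062500
u = exp(sigma*sqrt(dt)) = 1.110711; d = 1/u = 0.900325
p = (exp((r-q)*dt) - d) / (u - d) = 0.494615
Discount per step: exp(-r*dt) = 0.995635
Stock lattice S(k, i) with i counting down-moves:
  k=0: S(0,0) = 27.6400
  k=1: S(1,0) = 30.7000; S(1,1) = 24.8850
  k=2: S(2,0) = 34.0989; S(2,1) = 27.6400; S(2,2) = 22.4045
  k=3: S(3,0) = 37.8740; S(3,1) = 30.7000; S(3,2) = 24.8850; S(3,3) = 20.1714
  k=4: S(4,0) = 42.0670; S(4,1) = 34.0989; S(4,2) = 27.6400; S(4,3) = 22.4045; S(4,4) = 18.1608
Terminal payoffs V(N, i) = max(S_T - K, 0):
  V(4,0) = 12.477017; V(4,1) = 4.508862; V(4,2) = 0.000000; V(4,3) = 0.000000; V(4,4) = 0.000000
Backward induction: V(k, i) = exp(-r*dt) * [p * V(k+1, i) + (1-p) * V(k+1, i+1)]; then take max(V_cont, immediate exercise) for American.
  V(3,0) = exp(-r*dt) * [p*12.477017 + (1-p)*4.508862] = 8.413141; exercise = 8.283967; V(3,0) = max -> 8.413141
  V(3,1) = exp(-r*dt) * [p*4.508862 + (1-p)*0.000000] = 2.220414; exercise = 1.110041; V(3,1) = max -> 2.220414
  V(3,2) = exp(-r*dt) * [p*0.000000 + (1-p)*0.000000] = 0.000000; exercise = 0.000000; V(3,2) = max -> 0.000000
  V(3,3) = exp(-r*dt) * [p*0.000000 + (1-p)*0.000000] = 0.000000; exercise = 0.000000; V(3,3) = max -> 0.000000
  V(2,0) = exp(-r*dt) * [p*8.413141 + (1-p)*2.220414] = 5.260363; exercise = 4.508862; V(2,0) = max -> 5.260363
  V(2,1) = exp(-r*dt) * [p*2.220414 + (1-p)*0.000000] = 1.093455; exercise = 0.000000; V(2,1) = max -> 1.093455
  V(2,2) = exp(-r*dt) * [p*0.000000 + (1-p)*0.000000] = 0.000000; exercise = 0.000000; V(2,2) = max -> 0.000000
  V(1,0) = exp(-r*dt) * [p*5.260363 + (1-p)*1.093455] = 3.140699; exercise = 1.110041; V(1,0) = max -> 3.140699
  V(1,1) = exp(-r*dt) * [p*1.093455 + (1-p)*0.000000] = 0.538478; exercise = 0.000000; V(1,1) = max -> 0.538478
  V(0,0) = exp(-r*dt) * [p*3.140699 + (1-p)*0.538478] = 1.817605; exercise = 0.000000; V(0,0) = max -> 1.817605

Answer: Price = V(0,0) = 1.8176


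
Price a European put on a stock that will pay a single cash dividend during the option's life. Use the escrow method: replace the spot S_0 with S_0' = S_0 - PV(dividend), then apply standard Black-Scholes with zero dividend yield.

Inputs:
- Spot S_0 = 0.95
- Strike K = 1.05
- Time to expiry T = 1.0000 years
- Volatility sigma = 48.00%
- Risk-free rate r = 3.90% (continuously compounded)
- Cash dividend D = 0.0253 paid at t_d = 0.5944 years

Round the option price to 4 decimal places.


Answer: Price = 0.2288

Derivation:
PV(D) = D * exp(-r * t_d) = 0.0253 * 0.97708503 = 0.02472025
S_0' = S_0 - PV(D) = 0.9500 - 0.02472025 = 0.92527975
d1 = (ln(S_0'/K) + (r + sigma^2/2)*T) / (sigma*sqrt(T)) = 0.05781392
d2 = d1 - sigma*sqrt(T) = -0.42218608
exp(-rT) = 0.96175071
N(-d1) = 0.47694843; N(-d2) = 0.66355540
P = K * exp(-rT) * N(-d2) - S_0' * N(-d1) = 1.0500 * 0.96175071 * 0.66355540 - 0.92527975 * 0.47694843 = 0.2288


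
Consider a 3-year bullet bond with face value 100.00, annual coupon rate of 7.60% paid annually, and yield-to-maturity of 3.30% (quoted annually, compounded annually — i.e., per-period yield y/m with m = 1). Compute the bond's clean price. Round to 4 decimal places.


Coupon per period c = face * coupon_rate / m = 7.600000
Periods per year m = 1; per-period yield y/m = 0.033000
Number of cashflows N = 3
Cashflows (t years, CF_t, discount factor 1/(1+y/m)^(m*t), PV):
  t = 1.0000: CF_t = 7.600000, DF = 0.968054, PV = 7.357212
  t = 2.0000: CF_t = 7.600000, DF = 0.937129, PV = 7.122180
  t = 3.0000: CF_t = 107.600000, DF = 0.907192, PV = 97.613820
Price P = sum_t PV_t = 112.093212

Answer: Price = 112.0932


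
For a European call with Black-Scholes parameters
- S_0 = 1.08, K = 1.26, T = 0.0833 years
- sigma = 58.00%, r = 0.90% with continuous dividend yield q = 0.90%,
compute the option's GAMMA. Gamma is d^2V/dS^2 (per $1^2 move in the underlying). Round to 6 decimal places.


Answer: Gamma = 1.553188

Derivation:
d1 = -0.8371638002; d2 = -1.0045618886
phi(d1) = 0.2810113701; exp(-qT) = 0.9992505810; exp(-rT) = 0.9992505810
Gamma = exp(-qT) * phi(d1) / (S * sigma * sqrt(T)) = 0.9992505810 * 0.2810113701 / (1.0800 * 0.5800 * 0.2886173938) = 1.553188


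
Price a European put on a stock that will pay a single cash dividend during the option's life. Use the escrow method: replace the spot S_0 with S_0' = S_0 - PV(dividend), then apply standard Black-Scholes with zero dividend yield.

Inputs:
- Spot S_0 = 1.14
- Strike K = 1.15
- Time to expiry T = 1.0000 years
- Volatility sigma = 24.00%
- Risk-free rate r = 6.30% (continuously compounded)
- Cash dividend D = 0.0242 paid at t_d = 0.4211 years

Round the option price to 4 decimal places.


PV(D) = D * exp(-r * t_d) = 0.0242 * 0.97381951 = 0.02356643
S_0' = S_0 - PV(D) = 1.1400 - 0.02356643 = 1.11643357
d1 = (ln(S_0'/K) + (r + sigma^2/2)*T) / (sigma*sqrt(T)) = 0.25907228
d2 = d1 - sigma*sqrt(T) = 0.01907228
exp(-rT) = 0.93894347
N(-d1) = 0.39778974; N(-d2) = 0.49239172
P = K * exp(-rT) * N(-d2) - S_0' * N(-d1) = 1.1500 * 0.93894347 * 0.49239172 - 1.11643357 * 0.39778974 = 0.0876

Answer: Price = 0.0876


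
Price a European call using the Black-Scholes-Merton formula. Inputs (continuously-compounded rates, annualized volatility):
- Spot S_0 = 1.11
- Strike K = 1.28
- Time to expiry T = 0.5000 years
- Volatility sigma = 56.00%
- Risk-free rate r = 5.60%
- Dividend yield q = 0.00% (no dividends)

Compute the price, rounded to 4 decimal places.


d1 = (ln(S/K) + (r - q + 0.5*sigma^2) * T) / (sigma * sqrt(T)) = -0.09116643
d2 = d1 - sigma * sqrt(T) = -0.48714622
exp(-rT) = 0.97238837; exp(-qT) = 1.00000000
C = S_0 * exp(-qT) * N(d1) - K * exp(-rT) * N(d2)
N(d1) = 0.46368018; N(d2) = 0.31307736
C = 1.1100 * 1.00000000 * 0.46368018 - 1.2800 * 0.97238837 * 0.31307736 = 0.1250

Answer: Price = 0.1250


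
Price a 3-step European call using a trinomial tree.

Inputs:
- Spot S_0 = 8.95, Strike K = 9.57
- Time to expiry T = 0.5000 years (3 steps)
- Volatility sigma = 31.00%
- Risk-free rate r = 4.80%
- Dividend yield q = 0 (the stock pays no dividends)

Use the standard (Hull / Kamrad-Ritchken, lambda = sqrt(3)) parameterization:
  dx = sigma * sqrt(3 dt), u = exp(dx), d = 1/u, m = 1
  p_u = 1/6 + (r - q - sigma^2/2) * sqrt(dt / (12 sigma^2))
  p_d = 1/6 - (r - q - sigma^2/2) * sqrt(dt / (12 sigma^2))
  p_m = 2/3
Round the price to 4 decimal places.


Answer: Price = V(0,0) = 0.6309

Derivation:
dt = T/N = 0.166667; dx = sigma*sqrt(3*dt) = 0.219203
u = exp(dx) = 1.245084; d = 1/u = 0.803159
p_u = 0.166648, p_m = 0.666667, p_d = 0.166686
Discount per step: exp(-r*dt) = 0.992032
Stock lattice S(k, j) with j the centered position index:
  k=0: S(0,+0) = 8.9500
  k=1: S(1,-1) = 7.1883; S(1,+0) = 8.9500; S(1,+1) = 11.1435
  k=2: S(2,-2) = 5.7733; S(2,-1) = 7.1883; S(2,+0) = 8.9500; S(2,+1) = 11.1435; S(2,+2) = 13.8746
  k=3: S(3,-3) = 4.6369; S(3,-2) = 5.7733; S(3,-1) = 7.1883; S(3,+0) = 8.9500; S(3,+1) = 11.1435; S(3,+2) = 13.8746; S(3,+3) = 17.2750
Terminal payoffs V(N, j) = max(S_T - K, 0):
  V(3,-3) = 0.000000; V(3,-2) = 0.000000; V(3,-1) = 0.000000; V(3,+0) = 0.000000; V(3,+1) = 1.573503; V(3,+2) = 4.304599; V(3,+3) = 7.705043
Backward induction: V(k, j) = exp(-r*dt) * [p_u * V(k+1, j+1) + p_m * V(k+1, j) + p_d * V(k+1, j-1)]
  V(2,-2) = exp(-r*dt) * [p_u*0.000000 + p_m*0.000000 + p_d*0.000000] = 0.000000
  V(2,-1) = exp(-r*dt) * [p_u*0.000000 + p_m*0.000000 + p_d*0.000000] = 0.000000
  V(2,+0) = exp(-r*dt) * [p_u*1.573503 + p_m*0.000000 + p_d*0.000000] = 0.260131
  V(2,+1) = exp(-r*dt) * [p_u*4.304599 + p_m*1.573503 + p_d*0.000000] = 1.752279
  V(2,+2) = exp(-r*dt) * [p_u*7.705043 + p_m*4.304599 + p_d*1.573503] = 4.380853
  V(1,-1) = exp(-r*dt) * [p_u*0.260131 + p_m*0.000000 + p_d*0.000000] = 0.043005
  V(1,+0) = exp(-r*dt) * [p_u*1.752279 + p_m*0.260131 + p_d*0.000000] = 0.461725
  V(1,+1) = exp(-r*dt) * [p_u*4.380853 + p_m*1.752279 + p_d*0.260131] = 1.926134
  V(0,+0) = exp(-r*dt) * [p_u*1.926134 + p_m*0.461725 + p_d*0.043005] = 0.630903


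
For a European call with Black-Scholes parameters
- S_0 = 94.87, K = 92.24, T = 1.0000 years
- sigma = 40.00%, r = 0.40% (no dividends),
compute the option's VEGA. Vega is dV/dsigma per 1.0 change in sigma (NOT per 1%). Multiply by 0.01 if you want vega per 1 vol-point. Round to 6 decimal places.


Answer: Vega = 36.389832

Derivation:
d1 = 0.2802841436; d2 = -0.1197158564
phi(d1) = 0.3835757581; exp(-qT) = 1.0000000000; exp(-rT) = 0.9960079893
Vega = S * exp(-qT) * phi(d1) * sqrt(T) = 94.8700 * 1.0000000000 * 0.3835757581 * 1.0000000000 = 36.389832


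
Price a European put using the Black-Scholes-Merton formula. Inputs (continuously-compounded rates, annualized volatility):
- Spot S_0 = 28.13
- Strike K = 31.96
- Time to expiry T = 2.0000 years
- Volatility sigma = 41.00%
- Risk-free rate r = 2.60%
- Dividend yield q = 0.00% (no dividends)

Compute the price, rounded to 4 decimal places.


d1 = (ln(S/K) + (r - q + 0.5*sigma^2) * T) / (sigma * sqrt(T)) = 0.15944655
d2 = d1 - sigma * sqrt(T) = -0.42038101
exp(-rT) = 0.94932887; exp(-qT) = 1.00000000
P = K * exp(-rT) * N(-d2) - S_0 * exp(-qT) * N(-d1)
N(-d1) = 0.43665853; N(-d2) = 0.66289643
P = 31.9600 * 0.94932887 * 0.66289643 - 28.1300 * 1.00000000 * 0.43665853 = 7.8294

Answer: Price = 7.8294


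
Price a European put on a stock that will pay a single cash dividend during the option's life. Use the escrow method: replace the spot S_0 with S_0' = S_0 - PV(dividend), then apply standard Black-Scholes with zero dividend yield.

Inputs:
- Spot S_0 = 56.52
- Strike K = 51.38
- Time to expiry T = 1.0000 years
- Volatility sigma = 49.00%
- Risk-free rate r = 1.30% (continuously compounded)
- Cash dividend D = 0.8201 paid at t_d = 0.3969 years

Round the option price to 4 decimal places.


PV(D) = D * exp(-r * t_d) = 0.8201 * 0.99485359 = 0.81587943
S_0' = S_0 - PV(D) = 56.5200 - 0.81587943 = 55.70412057
d1 = (ln(S_0'/K) + (r + sigma^2/2)*T) / (sigma*sqrt(T)) = 0.43643904
d2 = d1 - sigma*sqrt(T) = -0.05356096
exp(-rT) = 0.98708414
N(-d1) = 0.33125911; N(-d2) = 0.52135752
P = K * exp(-rT) * N(-d2) - S_0' * N(-d1) = 51.3800 * 0.98708414 * 0.52135752 - 55.70412057 * 0.33125911 = 7.9889

Answer: Price = 7.9889


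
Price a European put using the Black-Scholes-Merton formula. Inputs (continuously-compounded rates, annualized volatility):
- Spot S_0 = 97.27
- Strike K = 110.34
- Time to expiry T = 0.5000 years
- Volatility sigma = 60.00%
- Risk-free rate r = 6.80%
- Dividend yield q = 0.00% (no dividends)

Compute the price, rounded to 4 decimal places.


Answer: Price = 22.2152

Derivation:
d1 = (ln(S/K) + (r - q + 0.5*sigma^2) * T) / (sigma * sqrt(T)) = -0.00489292
d2 = d1 - sigma * sqrt(T) = -0.42915699
exp(-rT) = 0.96657150; exp(-qT) = 1.00000000
P = K * exp(-rT) * N(-d2) - S_0 * exp(-qT) * N(-d1)
N(-d1) = 0.50195199; N(-d2) = 0.66609551
P = 110.3400 * 0.96657150 * 0.66609551 - 97.2700 * 1.00000000 * 0.50195199 = 22.2152


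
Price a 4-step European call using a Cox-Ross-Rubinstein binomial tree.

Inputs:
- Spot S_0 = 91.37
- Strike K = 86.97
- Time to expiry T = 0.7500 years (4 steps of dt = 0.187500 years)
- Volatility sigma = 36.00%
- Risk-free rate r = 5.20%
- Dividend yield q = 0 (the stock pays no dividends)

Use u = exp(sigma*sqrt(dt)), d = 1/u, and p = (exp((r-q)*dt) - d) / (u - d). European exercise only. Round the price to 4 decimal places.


Answer: Price = V(0,0) = 15.1251

Derivation:
dt = T/N = 0.187500
u = exp(sigma*sqrt(dt)) = 1.168691; d = 1/u = 0.855658
p = (exp((r-q)*dt) - d) / (u - d) = 0.492407
Discount per step: exp(-r*dt) = 0.990297
Stock lattice S(k, i) with i counting down-moves:
  k=0: S(0,0) = 91.3700
  k=1: S(1,0) = 106.7833; S(1,1) = 78.1815
  k=2: S(2,0) = 124.7967; S(2,1) = 91.3700; S(2,2) = 66.8966
  k=3: S(3,0) = 145.8489; S(3,1) = 106.7833; S(3,2) = 78.1815; S(3,3) = 57.2406
  k=4: S(4,0) = 170.4523; S(4,1) = 124.7967; S(4,2) = 91.3700; S(4,3) = 66.8966; S(4,4) = 48.9784
Terminal payoffs V(N, i) = max(S_T - K, 0):
  V(4,0) = 83.482299; V(4,1) = 37.826741; V(4,2) = 4.400000; V(4,3) = 0.000000; V(4,4) = 0.000000
Backward induction: V(k, i) = exp(-r*dt) * [p * V(k+1, i) + (1-p) * V(k+1, i+1)].
  V(3,0) = exp(-r*dt) * [p*83.482299 + (1-p)*37.826741] = 59.722702
  V(3,1) = exp(-r*dt) * [p*37.826741 + (1-p)*4.400000] = 20.657161
  V(3,2) = exp(-r*dt) * [p*4.400000 + (1-p)*0.000000] = 2.145568
  V(3,3) = exp(-r*dt) * [p*0.000000 + (1-p)*0.000000] = 0.000000
  V(2,0) = exp(-r*dt) * [p*59.722702 + (1-p)*20.657161] = 39.506228
  V(2,1) = exp(-r*dt) * [p*20.657161 + (1-p)*2.145568] = 11.151542
  V(2,2) = exp(-r*dt) * [p*2.145568 + (1-p)*0.000000] = 1.046242
  V(1,0) = exp(-r*dt) * [p*39.506228 + (1-p)*11.151542] = 24.869913
  V(1,1) = exp(-r*dt) * [p*11.151542 + (1-p)*1.046242] = 5.963729
  V(0,0) = exp(-r*dt) * [p*24.869913 + (1-p)*5.963729] = 15.125071


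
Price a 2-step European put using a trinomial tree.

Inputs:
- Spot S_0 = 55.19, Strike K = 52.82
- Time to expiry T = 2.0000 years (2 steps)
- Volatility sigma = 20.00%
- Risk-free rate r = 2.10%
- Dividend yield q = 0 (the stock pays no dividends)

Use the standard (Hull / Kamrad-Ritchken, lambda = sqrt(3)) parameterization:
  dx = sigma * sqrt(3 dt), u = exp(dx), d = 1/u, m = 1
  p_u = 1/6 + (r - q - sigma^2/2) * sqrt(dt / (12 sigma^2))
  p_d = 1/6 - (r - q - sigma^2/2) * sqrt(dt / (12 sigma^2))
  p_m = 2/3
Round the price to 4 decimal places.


Answer: Price = V(0,0) = 3.5727

Derivation:
dt = T/N = 1.000000; dx = sigma*sqrt(3*dt) = 0.346410
u = exp(dx) = 1.413982; d = 1/u = 0.707222
p_u = 0.168110, p_m = 0.666667, p_d = 0.165223
Discount per step: exp(-r*dt) = 0.979219
Stock lattice S(k, j) with j the centered position index:
  k=0: S(0,+0) = 55.1900
  k=1: S(1,-1) = 39.0316; S(1,+0) = 55.1900; S(1,+1) = 78.0377
  k=2: S(2,-2) = 27.6040; S(2,-1) = 39.0316; S(2,+0) = 55.1900; S(2,+1) = 78.0377; S(2,+2) = 110.3439
Terminal payoffs V(N, j) = max(K - S_T, 0):
  V(2,-2) = 25.215979; V(2,-1) = 13.788398; V(2,+0) = 0.000000; V(2,+1) = 0.000000; V(2,+2) = 0.000000
Backward induction: V(k, j) = exp(-r*dt) * [p_u * V(k+1, j+1) + p_m * V(k+1, j) + p_d * V(k+1, j-1)]
  V(1,-1) = exp(-r*dt) * [p_u*0.000000 + p_m*13.788398 + p_d*25.215979] = 13.080928
  V(1,+0) = exp(-r*dt) * [p_u*0.000000 + p_m*0.000000 + p_d*13.788398] = 2.230822
  V(1,+1) = exp(-r*dt) * [p_u*0.000000 + p_m*0.000000 + p_d*0.000000] = 0.000000
  V(0,+0) = exp(-r*dt) * [p_u*0.000000 + p_m*2.230822 + p_d*13.080928] = 3.572669


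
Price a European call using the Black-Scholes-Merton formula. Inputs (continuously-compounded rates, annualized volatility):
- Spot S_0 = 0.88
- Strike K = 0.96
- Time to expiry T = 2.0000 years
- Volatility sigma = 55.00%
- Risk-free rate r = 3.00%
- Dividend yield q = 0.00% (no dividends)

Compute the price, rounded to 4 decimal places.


Answer: Price = 0.2581

Derivation:
d1 = (ln(S/K) + (r - q + 0.5*sigma^2) * T) / (sigma * sqrt(T)) = 0.35418159
d2 = d1 - sigma * sqrt(T) = -0.42363587
exp(-rT) = 0.94176453; exp(-qT) = 1.00000000
C = S_0 * exp(-qT) * N(d1) - K * exp(-rT) * N(d2)
N(d1) = 0.63839860; N(d2) = 0.33591570
C = 0.8800 * 1.00000000 * 0.63839860 - 0.9600 * 0.94176453 * 0.33591570 = 0.2581


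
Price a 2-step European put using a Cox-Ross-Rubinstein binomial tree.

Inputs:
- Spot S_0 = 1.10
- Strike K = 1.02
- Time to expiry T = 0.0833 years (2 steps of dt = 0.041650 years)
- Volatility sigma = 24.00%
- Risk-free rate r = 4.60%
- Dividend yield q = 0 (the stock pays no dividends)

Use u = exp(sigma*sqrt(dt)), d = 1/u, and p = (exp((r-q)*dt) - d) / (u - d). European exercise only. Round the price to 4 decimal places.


Answer: Price = V(0,0) = 0.0055

Derivation:
dt = T/N = 0.041650
u = exp(sigma*sqrt(dt)) = 1.050199; d = 1/u = 0.952200
p = (exp((r-q)*dt) - d) / (u - d) = 0.507326
Discount per step: exp(-r*dt) = 0.998086
Stock lattice S(k, i) with i counting down-moves:
  k=0: S(0,0) = 1.1000
  k=1: S(1,0) = 1.1552; S(1,1) = 1.0474
  k=2: S(2,0) = 1.2132; S(2,1) = 1.1000; S(2,2) = 0.9974
Terminal payoffs V(N, i) = max(K - S_T, 0):
  V(2,0) = 0.000000; V(2,1) = 0.000000; V(2,2) = 0.022646
Backward induction: V(k, i) = exp(-r*dt) * [p * V(k+1, i) + (1-p) * V(k+1, i+1)].
  V(1,0) = exp(-r*dt) * [p*0.000000 + (1-p)*0.000000] = 0.000000
  V(1,1) = exp(-r*dt) * [p*0.000000 + (1-p)*0.022646] = 0.011136
  V(0,0) = exp(-r*dt) * [p*0.000000 + (1-p)*0.011136] = 0.005476
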